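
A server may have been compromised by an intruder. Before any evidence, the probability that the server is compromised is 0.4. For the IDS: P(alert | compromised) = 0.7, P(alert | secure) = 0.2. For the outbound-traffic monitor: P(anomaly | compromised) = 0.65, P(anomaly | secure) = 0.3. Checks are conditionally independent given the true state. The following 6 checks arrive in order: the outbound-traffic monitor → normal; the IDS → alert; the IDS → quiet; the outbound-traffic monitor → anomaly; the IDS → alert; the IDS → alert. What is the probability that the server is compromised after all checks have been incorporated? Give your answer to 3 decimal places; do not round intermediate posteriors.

After the outbound-traffic monitor='normal': P(compromised) = 0.35·0.4000 / (0.35·0.4000 + 0.7·0.6000) ≈ 0.2500
After the IDS='alert': P(compromised) = 0.7·0.2500 / (0.7·0.2500 + 0.2·0.7500) ≈ 0.5385
After the IDS='quiet': P(compromised) = 0.3·0.5385 / (0.3·0.5385 + 0.8·0.4615) ≈ 0.3043
After the outbound-traffic monitor='anomaly': P(compromised) = 0.65·0.3043 / (0.65·0.3043 + 0.3·0.6957) ≈ 0.4866
After the IDS='alert': P(compromised) = 0.7·0.4866 / (0.7·0.4866 + 0.2·0.5134) ≈ 0.7684
After the IDS='alert': P(compromised) = 0.7·0.7684 / (0.7·0.7684 + 0.2·0.2316) ≈ 0.9207

0.921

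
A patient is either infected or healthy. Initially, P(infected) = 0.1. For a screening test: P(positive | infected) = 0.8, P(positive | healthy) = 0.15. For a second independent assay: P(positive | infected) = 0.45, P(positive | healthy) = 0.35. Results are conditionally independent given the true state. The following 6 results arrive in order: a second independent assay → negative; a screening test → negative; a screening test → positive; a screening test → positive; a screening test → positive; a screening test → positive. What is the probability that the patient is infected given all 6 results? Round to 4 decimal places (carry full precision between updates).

0.9471

After a second independent assay='negative': P(infected) = 0.55·0.1000 / (0.55·0.1000 + 0.65·0.9000) ≈ 0.0859
After a screening test='negative': P(infected) = 0.2·0.0859 / (0.2·0.0859 + 0.85·0.9141) ≈ 0.0216
After a screening test='positive': P(infected) = 0.8·0.0216 / (0.8·0.0216 + 0.15·0.9784) ≈ 0.1055
After a screening test='positive': P(infected) = 0.8·0.1055 / (0.8·0.1055 + 0.15·0.8945) ≈ 0.3862
After a screening test='positive': P(infected) = 0.8·0.3862 / (0.8·0.3862 + 0.15·0.6138) ≈ 0.7704
After a screening test='positive': P(infected) = 0.8·0.7704 / (0.8·0.7704 + 0.15·0.2296) ≈ 0.9471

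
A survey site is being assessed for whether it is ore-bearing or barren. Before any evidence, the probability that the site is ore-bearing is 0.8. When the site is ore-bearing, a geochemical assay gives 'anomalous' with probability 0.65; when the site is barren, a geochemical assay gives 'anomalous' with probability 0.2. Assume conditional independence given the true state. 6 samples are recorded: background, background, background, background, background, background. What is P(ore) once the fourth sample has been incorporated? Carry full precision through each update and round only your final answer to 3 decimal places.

0.128

After 'background': P(ore) = 0.35·0.8000 / (0.35·0.8000 + 0.8·0.2000) ≈ 0.6364
After 'background': P(ore) = 0.35·0.6364 / (0.35·0.6364 + 0.8·0.3636) ≈ 0.4336
After 'background': P(ore) = 0.35·0.4336 / (0.35·0.4336 + 0.8·0.5664) ≈ 0.2509
After 'background': P(ore) = 0.35·0.2509 / (0.35·0.2509 + 0.8·0.7491) ≈ 0.1278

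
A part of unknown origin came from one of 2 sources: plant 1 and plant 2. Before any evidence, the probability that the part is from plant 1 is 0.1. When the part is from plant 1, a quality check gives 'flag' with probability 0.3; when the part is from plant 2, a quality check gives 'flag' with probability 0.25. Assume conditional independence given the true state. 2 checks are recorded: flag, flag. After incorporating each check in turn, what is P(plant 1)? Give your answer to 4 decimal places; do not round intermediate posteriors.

After 'flag': P(plant 1) = 0.3·0.1000 / (0.3·0.1000 + 0.25·0.9000) ≈ 0.1176
After 'flag': P(plant 1) = 0.3·0.1176 / (0.3·0.1176 + 0.25·0.8824) ≈ 0.1379

0.1379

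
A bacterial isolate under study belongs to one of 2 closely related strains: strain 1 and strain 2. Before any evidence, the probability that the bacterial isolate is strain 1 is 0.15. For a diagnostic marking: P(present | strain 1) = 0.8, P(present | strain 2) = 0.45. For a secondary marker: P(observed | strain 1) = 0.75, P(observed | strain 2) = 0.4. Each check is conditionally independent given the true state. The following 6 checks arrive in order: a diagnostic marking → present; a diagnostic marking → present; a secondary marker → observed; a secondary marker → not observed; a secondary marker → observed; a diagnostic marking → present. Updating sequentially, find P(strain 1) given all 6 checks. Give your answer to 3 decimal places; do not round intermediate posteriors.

0.592

After a diagnostic marking='present': P(strain 1) = 0.8·0.1500 / (0.8·0.1500 + 0.45·0.8500) ≈ 0.2388
After a diagnostic marking='present': P(strain 1) = 0.8·0.2388 / (0.8·0.2388 + 0.45·0.7612) ≈ 0.3580
After a secondary marker='observed': P(strain 1) = 0.75·0.3580 / (0.75·0.3580 + 0.4·0.6420) ≈ 0.5112
After a secondary marker='not observed': P(strain 1) = 0.25·0.5112 / (0.25·0.5112 + 0.6·0.4888) ≈ 0.3035
After a secondary marker='observed': P(strain 1) = 0.75·0.3035 / (0.75·0.3035 + 0.4·0.6965) ≈ 0.4496
After a diagnostic marking='present': P(strain 1) = 0.8·0.4496 / (0.8·0.4496 + 0.45·0.5504) ≈ 0.5922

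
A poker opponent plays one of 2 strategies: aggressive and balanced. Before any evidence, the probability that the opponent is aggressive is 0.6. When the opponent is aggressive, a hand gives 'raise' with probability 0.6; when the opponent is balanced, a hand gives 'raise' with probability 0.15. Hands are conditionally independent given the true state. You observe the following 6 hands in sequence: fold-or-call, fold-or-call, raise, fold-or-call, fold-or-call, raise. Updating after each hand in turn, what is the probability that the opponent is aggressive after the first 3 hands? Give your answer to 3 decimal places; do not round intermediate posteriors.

After 'fold-or-call': P(aggressive) = 0.4·0.6000 / (0.4·0.6000 + 0.85·0.4000) ≈ 0.4138
After 'fold-or-call': P(aggressive) = 0.4·0.4138 / (0.4·0.4138 + 0.85·0.5862) ≈ 0.2494
After 'raise': P(aggressive) = 0.6·0.2494 / (0.6·0.2494 + 0.15·0.7506) ≈ 0.5706

0.571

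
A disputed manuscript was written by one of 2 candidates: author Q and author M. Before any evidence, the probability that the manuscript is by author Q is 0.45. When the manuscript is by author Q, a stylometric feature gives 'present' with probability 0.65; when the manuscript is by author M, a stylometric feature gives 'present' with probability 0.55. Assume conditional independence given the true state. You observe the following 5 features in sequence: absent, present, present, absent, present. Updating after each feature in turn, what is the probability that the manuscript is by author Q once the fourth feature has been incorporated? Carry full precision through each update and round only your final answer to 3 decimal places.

0.409

After 'absent': P(author Q) = 0.35·0.4500 / (0.35·0.4500 + 0.45·0.5500) ≈ 0.3889
After 'present': P(author Q) = 0.65·0.3889 / (0.65·0.3889 + 0.55·0.6111) ≈ 0.4292
After 'present': P(author Q) = 0.65·0.4292 / (0.65·0.4292 + 0.55·0.5708) ≈ 0.4706
After 'absent': P(author Q) = 0.35·0.4706 / (0.35·0.4706 + 0.45·0.5294) ≈ 0.4087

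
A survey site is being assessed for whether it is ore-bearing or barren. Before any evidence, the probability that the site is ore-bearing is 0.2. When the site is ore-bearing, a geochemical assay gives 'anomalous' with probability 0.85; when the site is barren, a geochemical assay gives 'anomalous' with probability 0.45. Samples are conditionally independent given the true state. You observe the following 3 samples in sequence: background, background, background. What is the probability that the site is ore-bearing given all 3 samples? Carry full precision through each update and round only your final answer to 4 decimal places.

0.0050

Apply Bayes' rule sequentially, carrying P(ore) forward.
After 'background': P(ore) = 0.15·0.2000 / (0.15·0.2000 + 0.55·0.8000) ≈ 0.0638
After 'background': P(ore) = 0.15·0.0638 / (0.15·0.0638 + 0.55·0.9362) ≈ 0.0183
After 'background': P(ore) = 0.15·0.0183 / (0.15·0.0183 + 0.55·0.9817) ≈ 0.0050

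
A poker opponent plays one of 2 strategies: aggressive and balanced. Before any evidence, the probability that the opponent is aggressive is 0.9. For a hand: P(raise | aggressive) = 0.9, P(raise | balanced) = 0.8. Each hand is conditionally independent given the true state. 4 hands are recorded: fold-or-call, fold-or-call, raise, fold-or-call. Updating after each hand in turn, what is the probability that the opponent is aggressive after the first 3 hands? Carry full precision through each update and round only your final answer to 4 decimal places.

After 'fold-or-call': P(aggressive) = 0.1·0.9000 / (0.1·0.9000 + 0.2·0.1000) ≈ 0.8182
After 'fold-or-call': P(aggressive) = 0.1·0.8182 / (0.1·0.8182 + 0.2·0.1818) ≈ 0.6923
After 'raise': P(aggressive) = 0.9·0.6923 / (0.9·0.6923 + 0.8·0.3077) ≈ 0.7168

0.7168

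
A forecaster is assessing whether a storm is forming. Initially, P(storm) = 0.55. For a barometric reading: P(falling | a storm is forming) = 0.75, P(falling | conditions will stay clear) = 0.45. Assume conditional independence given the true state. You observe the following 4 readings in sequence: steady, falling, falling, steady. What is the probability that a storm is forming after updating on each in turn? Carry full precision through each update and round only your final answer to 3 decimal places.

0.412

After 'steady': P(storm) = 0.25·0.5500 / (0.25·0.5500 + 0.55·0.4500) ≈ 0.3571
After 'falling': P(storm) = 0.75·0.3571 / (0.75·0.3571 + 0.45·0.6429) ≈ 0.4808
After 'falling': P(storm) = 0.75·0.4808 / (0.75·0.4808 + 0.45·0.5192) ≈ 0.6068
After 'steady': P(storm) = 0.25·0.6068 / (0.25·0.6068 + 0.55·0.3932) ≈ 0.4123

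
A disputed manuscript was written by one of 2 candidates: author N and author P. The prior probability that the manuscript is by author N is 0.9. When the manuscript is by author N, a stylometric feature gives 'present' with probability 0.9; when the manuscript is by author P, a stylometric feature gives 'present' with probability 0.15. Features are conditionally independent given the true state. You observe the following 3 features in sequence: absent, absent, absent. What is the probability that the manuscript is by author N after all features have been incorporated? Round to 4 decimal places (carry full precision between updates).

0.0144

After 'absent': P(author N) = 0.1·0.9000 / (0.1·0.9000 + 0.85·0.1000) ≈ 0.5143
After 'absent': P(author N) = 0.1·0.5143 / (0.1·0.5143 + 0.85·0.4857) ≈ 0.1108
After 'absent': P(author N) = 0.1·0.1108 / (0.1·0.1108 + 0.85·0.8892) ≈ 0.0144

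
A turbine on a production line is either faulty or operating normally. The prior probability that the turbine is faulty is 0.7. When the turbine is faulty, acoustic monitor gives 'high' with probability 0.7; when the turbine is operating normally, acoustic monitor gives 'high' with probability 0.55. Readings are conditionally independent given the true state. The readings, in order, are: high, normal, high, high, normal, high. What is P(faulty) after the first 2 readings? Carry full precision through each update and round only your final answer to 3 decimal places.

After 'high': P(faulty) = 0.7·0.7000 / (0.7·0.7000 + 0.55·0.3000) ≈ 0.7481
After 'normal': P(faulty) = 0.3·0.7481 / (0.3·0.7481 + 0.45·0.2519) ≈ 0.6644

0.664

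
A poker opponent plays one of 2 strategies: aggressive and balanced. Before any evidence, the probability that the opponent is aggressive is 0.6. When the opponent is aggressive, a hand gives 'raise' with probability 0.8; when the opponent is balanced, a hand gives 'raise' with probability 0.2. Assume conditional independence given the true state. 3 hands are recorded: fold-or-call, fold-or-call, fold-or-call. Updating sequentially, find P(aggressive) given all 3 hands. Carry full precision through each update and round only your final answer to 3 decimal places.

0.023

After 'fold-or-call': P(aggressive) = 0.2·0.6000 / (0.2·0.6000 + 0.8·0.4000) ≈ 0.2727
After 'fold-or-call': P(aggressive) = 0.2·0.2727 / (0.2·0.2727 + 0.8·0.7273) ≈ 0.0857
After 'fold-or-call': P(aggressive) = 0.2·0.0857 / (0.2·0.0857 + 0.8·0.9143) ≈ 0.0229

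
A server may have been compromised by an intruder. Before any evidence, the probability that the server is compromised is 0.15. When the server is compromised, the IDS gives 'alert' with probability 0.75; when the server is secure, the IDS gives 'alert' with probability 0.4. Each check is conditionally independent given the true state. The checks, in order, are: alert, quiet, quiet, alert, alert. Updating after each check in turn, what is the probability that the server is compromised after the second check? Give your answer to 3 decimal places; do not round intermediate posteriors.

0.121

Apply Bayes' rule sequentially, carrying P(compromised) forward.
After 'alert': P(compromised) = 0.75·0.1500 / (0.75·0.1500 + 0.4·0.8500) ≈ 0.2486
After 'quiet': P(compromised) = 0.25·0.2486 / (0.25·0.2486 + 0.6·0.7514) ≈ 0.1212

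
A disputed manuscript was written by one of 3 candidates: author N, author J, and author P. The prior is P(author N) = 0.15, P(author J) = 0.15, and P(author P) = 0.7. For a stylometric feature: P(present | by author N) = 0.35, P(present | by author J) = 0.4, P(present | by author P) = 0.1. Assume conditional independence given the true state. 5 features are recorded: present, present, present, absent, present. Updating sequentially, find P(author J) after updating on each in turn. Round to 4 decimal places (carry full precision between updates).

After 'present': normaliser = 0.35·0.1500 + 0.4·0.1500 + 0.1·0.7000; P(author N) ≈ 0.2877, P(author J) ≈ 0.3288, P(author P) ≈ 0.3836
After 'present': normaliser = 0.35·0.2877 + 0.4·0.3288 + 0.1·0.3836; P(author N) ≈ 0.3722, P(author J) ≈ 0.4861, P(author P) ≈ 0.1418
After 'present': normaliser = 0.35·0.3722 + 0.4·0.4861 + 0.1·0.1418; P(author N) ≈ 0.3844, P(author J) ≈ 0.5738, P(author P) ≈ 0.0418
After 'absent': normaliser = 0.65·0.3844 + 0.6·0.5738 + 0.9·0.0418; P(author N) ≈ 0.3955, P(author J) ≈ 0.5449, P(author P) ≈ 0.0596
After 'present': normaliser = 0.35·0.3955 + 0.4·0.5449 + 0.1·0.0596; P(author N) ≈ 0.3820, P(author J) ≈ 0.6015, P(author P) ≈ 0.0164

0.6015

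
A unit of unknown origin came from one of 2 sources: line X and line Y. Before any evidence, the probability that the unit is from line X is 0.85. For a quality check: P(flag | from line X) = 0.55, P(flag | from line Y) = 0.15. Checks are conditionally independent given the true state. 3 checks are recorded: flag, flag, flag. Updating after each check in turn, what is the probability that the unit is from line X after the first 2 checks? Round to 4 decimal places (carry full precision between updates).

0.9870

Each posterior becomes the prior for the next update.
After 'flag': P(line X) = 0.55·0.8500 / (0.55·0.8500 + 0.15·0.1500) ≈ 0.9541
After 'flag': P(line X) = 0.55·0.9541 / (0.55·0.9541 + 0.15·0.0459) ≈ 0.9870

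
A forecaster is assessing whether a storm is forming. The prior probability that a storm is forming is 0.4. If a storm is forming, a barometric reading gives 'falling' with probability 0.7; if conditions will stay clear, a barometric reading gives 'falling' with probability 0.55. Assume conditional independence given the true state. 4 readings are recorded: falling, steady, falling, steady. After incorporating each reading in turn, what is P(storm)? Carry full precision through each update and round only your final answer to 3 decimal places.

0.324

Apply Bayes' rule sequentially, carrying P(storm) forward.
After 'falling': P(storm) = 0.7·0.4000 / (0.7·0.4000 + 0.55·0.6000) ≈ 0.4590
After 'steady': P(storm) = 0.3·0.4590 / (0.3·0.4590 + 0.45·0.5410) ≈ 0.3613
After 'falling': P(storm) = 0.7·0.3613 / (0.7·0.3613 + 0.55·0.6387) ≈ 0.4186
After 'steady': P(storm) = 0.3·0.4186 / (0.3·0.4186 + 0.45·0.5814) ≈ 0.3243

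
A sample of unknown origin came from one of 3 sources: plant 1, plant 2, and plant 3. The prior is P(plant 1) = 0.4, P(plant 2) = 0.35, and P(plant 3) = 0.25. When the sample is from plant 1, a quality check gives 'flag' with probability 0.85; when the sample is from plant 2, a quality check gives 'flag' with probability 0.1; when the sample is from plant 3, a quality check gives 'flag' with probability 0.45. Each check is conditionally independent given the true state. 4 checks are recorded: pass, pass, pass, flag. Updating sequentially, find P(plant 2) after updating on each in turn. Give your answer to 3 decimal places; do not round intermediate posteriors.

0.562

Apply Bayes' rule sequentially, carrying P(plant 2) forward.
After 'pass': normaliser = 0.15·0.4000 + 0.9·0.3500 + 0.55·0.2500; P(plant 1) ≈ 0.1171, P(plant 2) ≈ 0.6146, P(plant 3) ≈ 0.2683
After 'pass': normaliser = 0.15·0.1171 + 0.9·0.6146 + 0.55·0.2683; P(plant 1) ≈ 0.0244, P(plant 2) ≈ 0.7701, P(plant 3) ≈ 0.2054
After 'pass': normaliser = 0.15·0.0244 + 0.9·0.7701 + 0.55·0.2054; P(plant 1) ≈ 0.0045, P(plant 2) ≈ 0.8559, P(plant 3) ≈ 0.1395
After 'flag': normaliser = 0.85·0.0045 + 0.1·0.8559 + 0.45·0.1395; P(plant 1) ≈ 0.0253, P(plant 2) ≈ 0.5623, P(plant 3) ≈ 0.4125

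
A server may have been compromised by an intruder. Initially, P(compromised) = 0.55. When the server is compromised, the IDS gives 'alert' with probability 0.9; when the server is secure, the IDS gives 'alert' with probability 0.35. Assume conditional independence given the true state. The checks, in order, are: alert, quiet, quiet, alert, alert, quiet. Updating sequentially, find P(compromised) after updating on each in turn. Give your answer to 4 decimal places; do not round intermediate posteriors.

After 'alert': P(compromised) = 0.9·0.5500 / (0.9·0.5500 + 0.35·0.4500) ≈ 0.7586
After 'quiet': P(compromised) = 0.1·0.7586 / (0.1·0.7586 + 0.65·0.2414) ≈ 0.3259
After 'quiet': P(compromised) = 0.1·0.3259 / (0.1·0.3259 + 0.65·0.6741) ≈ 0.0692
After 'alert': P(compromised) = 0.9·0.0692 / (0.9·0.0692 + 0.35·0.9308) ≈ 0.1606
After 'alert': P(compromised) = 0.9·0.1606 / (0.9·0.1606 + 0.35·0.8394) ≈ 0.3297
After 'quiet': P(compromised) = 0.1·0.3297 / (0.1·0.3297 + 0.65·0.6703) ≈ 0.0703

0.0703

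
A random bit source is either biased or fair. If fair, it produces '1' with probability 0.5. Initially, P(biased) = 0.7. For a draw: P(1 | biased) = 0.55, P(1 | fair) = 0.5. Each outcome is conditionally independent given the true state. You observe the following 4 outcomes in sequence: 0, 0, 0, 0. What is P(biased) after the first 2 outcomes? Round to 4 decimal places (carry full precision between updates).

0.6540

After '0': P(biased) = 0.45·0.7000 / (0.45·0.7000 + 0.5·0.3000) ≈ 0.6774
After '0': P(biased) = 0.45·0.6774 / (0.45·0.6774 + 0.5·0.3226) ≈ 0.6540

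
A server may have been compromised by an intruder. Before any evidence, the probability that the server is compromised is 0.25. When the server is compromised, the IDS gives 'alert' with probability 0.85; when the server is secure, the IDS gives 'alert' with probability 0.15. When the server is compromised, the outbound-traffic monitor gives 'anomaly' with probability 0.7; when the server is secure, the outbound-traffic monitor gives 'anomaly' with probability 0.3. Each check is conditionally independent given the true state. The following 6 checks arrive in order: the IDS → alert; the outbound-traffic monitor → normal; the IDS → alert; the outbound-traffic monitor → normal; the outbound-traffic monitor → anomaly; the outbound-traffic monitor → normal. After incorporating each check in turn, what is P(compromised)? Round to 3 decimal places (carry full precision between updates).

After the IDS='alert': P(compromised) = 0.85·0.2500 / (0.85·0.2500 + 0.15·0.7500) ≈ 0.6538
After the outbound-traffic monitor='normal': P(compromised) = 0.3·0.6538 / (0.3·0.6538 + 0.7·0.3462) ≈ 0.4474
After the IDS='alert': P(compromised) = 0.85·0.4474 / (0.85·0.4474 + 0.15·0.5526) ≈ 0.8210
After the outbound-traffic monitor='normal': P(compromised) = 0.3·0.8210 / (0.3·0.8210 + 0.7·0.1790) ≈ 0.6628
After the outbound-traffic monitor='anomaly': P(compromised) = 0.7·0.6628 / (0.7·0.6628 + 0.3·0.3372) ≈ 0.8210
After the outbound-traffic monitor='normal': P(compromised) = 0.3·0.8210 / (0.3·0.8210 + 0.7·0.1790) ≈ 0.6628

0.663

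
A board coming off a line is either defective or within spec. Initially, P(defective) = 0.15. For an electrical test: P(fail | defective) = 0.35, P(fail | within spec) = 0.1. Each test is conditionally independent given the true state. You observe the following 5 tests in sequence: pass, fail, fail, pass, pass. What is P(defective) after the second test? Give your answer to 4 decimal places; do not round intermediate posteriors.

After 'pass': P(defective) = 0.65·0.1500 / (0.65·0.1500 + 0.9·0.8500) ≈ 0.1130
After 'fail': P(defective) = 0.35·0.1130 / (0.35·0.1130 + 0.1·0.8870) ≈ 0.3085

0.3085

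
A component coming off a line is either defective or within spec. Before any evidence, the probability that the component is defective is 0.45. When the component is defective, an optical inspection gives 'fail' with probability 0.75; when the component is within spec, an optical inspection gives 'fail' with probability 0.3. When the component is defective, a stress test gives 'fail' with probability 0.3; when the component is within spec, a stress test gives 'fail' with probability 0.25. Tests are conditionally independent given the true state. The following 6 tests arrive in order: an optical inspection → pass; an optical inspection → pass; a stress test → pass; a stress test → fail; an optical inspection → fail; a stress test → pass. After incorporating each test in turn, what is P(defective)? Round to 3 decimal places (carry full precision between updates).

0.214

After an optical inspection='pass': P(defective) = 0.25·0.4500 / (0.25·0.4500 + 0.7·0.5500) ≈ 0.2261
After an optical inspection='pass': P(defective) = 0.25·0.2261 / (0.25·0.2261 + 0.7·0.7739) ≈ 0.0945
After a stress test='pass': P(defective) = 0.7·0.0945 / (0.7·0.0945 + 0.75·0.9055) ≈ 0.0888
After a stress test='fail': P(defective) = 0.3·0.0888 / (0.3·0.0888 + 0.25·0.9112) ≈ 0.1047
After an optical inspection='fail': P(defective) = 0.75·0.1047 / (0.75·0.1047 + 0.3·0.8953) ≈ 0.2261
After a stress test='pass': P(defective) = 0.7·0.2261 / (0.7·0.2261 + 0.75·0.7739) ≈ 0.2143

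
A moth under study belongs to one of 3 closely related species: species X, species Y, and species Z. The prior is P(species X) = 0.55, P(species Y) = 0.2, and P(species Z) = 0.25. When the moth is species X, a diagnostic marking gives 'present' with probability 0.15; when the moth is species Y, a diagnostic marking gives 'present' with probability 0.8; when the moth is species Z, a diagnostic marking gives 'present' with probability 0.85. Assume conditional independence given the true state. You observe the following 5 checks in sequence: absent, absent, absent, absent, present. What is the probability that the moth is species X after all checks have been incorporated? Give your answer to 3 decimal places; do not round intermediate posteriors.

After 'absent': normaliser = 0.85·0.5500 + 0.2·0.2000 + 0.15·0.2500; P(species X) ≈ 0.8578, P(species Y) ≈ 0.0734, P(species Z) ≈ 0.0688
After 'absent': normaliser = 0.85·0.8578 + 0.2·0.0734 + 0.15·0.0688; P(species X) ≈ 0.9668, P(species Y) ≈ 0.0195, P(species Z) ≈ 0.0137
After 'absent': normaliser = 0.85·0.9668 + 0.2·0.0195 + 0.15·0.0137; P(species X) ≈ 0.9928, P(species Y) ≈ 0.0047, P(species Z) ≈ 0.0025
After 'absent': normaliser = 0.85·0.9928 + 0.2·0.0047 + 0.15·0.0025; P(species X) ≈ 0.9984, P(species Y) ≈ 0.0011, P(species Z) ≈ 0.0004
After 'present': normaliser = 0.15·0.9984 + 0.8·0.0011 + 0.85·0.0004; P(species X) ≈ 0.9916, P(species Y) ≈ 0.0059, P(species Z) ≈ 0.0025

0.992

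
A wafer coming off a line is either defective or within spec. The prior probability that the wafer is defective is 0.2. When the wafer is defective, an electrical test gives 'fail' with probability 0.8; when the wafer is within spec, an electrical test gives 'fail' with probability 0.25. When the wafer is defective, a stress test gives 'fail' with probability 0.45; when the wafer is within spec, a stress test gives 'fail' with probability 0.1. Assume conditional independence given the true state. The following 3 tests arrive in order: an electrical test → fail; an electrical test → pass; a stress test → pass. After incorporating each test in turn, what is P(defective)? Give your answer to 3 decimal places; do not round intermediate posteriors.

After an electrical test='fail': P(defective) = 0.8·0.2000 / (0.8·0.2000 + 0.25·0.8000) ≈ 0.4444
After an electrical test='pass': P(defective) = 0.2·0.4444 / (0.2·0.4444 + 0.75·0.5556) ≈ 0.1758
After a stress test='pass': P(defective) = 0.55·0.1758 / (0.55·0.1758 + 0.9·0.8242) ≈ 0.1153

0.115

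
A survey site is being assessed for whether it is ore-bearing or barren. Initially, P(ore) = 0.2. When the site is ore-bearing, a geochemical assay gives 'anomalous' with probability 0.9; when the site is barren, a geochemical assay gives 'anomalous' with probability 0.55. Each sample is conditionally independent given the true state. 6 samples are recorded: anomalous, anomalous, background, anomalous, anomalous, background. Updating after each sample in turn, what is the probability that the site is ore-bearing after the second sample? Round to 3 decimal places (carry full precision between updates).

Each posterior becomes the prior for the next update.
After 'anomalous': P(ore) = 0.9·0.2000 / (0.9·0.2000 + 0.55·0.8000) ≈ 0.2903
After 'anomalous': P(ore) = 0.9·0.2903 / (0.9·0.2903 + 0.55·0.7097) ≈ 0.4010

0.401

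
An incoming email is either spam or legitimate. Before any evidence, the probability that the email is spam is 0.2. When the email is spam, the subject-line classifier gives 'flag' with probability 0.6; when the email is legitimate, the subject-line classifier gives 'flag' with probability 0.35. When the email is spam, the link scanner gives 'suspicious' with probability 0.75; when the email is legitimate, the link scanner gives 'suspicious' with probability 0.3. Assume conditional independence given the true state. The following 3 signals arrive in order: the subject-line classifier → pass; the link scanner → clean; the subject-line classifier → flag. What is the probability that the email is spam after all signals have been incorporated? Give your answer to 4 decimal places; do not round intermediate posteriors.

0.0861

Apply Bayes' rule sequentially, carrying P(spam) forward.
After the subject-line classifier='pass': P(spam) = 0.4·0.2000 / (0.4·0.2000 + 0.65·0.8000) ≈ 0.1333
After the link scanner='clean': P(spam) = 0.25·0.1333 / (0.25·0.1333 + 0.7·0.8667) ≈ 0.0521
After the subject-line classifier='flag': P(spam) = 0.6·0.0521 / (0.6·0.0521 + 0.35·0.9479) ≈ 0.0861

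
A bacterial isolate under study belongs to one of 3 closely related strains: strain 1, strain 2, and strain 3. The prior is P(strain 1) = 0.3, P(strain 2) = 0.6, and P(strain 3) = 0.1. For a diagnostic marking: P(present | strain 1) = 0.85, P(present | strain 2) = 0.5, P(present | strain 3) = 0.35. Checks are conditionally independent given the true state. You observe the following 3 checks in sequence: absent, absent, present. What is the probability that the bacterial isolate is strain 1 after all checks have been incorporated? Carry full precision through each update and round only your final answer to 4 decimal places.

After 'absent': normaliser = 0.15·0.3000 + 0.5·0.6000 + 0.65·0.1000; P(strain 1) ≈ 0.1098, P(strain 2) ≈ 0.7317, P(strain 3) ≈ 0.1585
After 'absent': normaliser = 0.15·0.1098 + 0.5·0.7317 + 0.65·0.1585; P(strain 1) ≈ 0.0339, P(strain 2) ≈ 0.7538, P(strain 3) ≈ 0.2123
After 'present': normaliser = 0.85·0.0339 + 0.5·0.7538 + 0.35·0.2123; P(strain 1) ≈ 0.0601, P(strain 2) ≈ 0.7851, P(strain 3) ≈ 0.1548

0.0601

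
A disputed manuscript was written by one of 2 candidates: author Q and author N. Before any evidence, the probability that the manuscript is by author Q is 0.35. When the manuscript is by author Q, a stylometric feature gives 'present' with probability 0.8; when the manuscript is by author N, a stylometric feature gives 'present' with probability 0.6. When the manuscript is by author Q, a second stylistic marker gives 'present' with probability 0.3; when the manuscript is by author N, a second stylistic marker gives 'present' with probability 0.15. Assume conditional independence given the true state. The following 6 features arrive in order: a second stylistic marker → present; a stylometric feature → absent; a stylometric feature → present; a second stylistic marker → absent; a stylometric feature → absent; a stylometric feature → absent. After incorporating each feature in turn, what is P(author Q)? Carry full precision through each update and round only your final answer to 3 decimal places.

0.129

After a second stylistic marker='present': P(author Q) = 0.3·0.3500 / (0.3·0.3500 + 0.15·0.6500) ≈ 0.5185
After a stylometric feature='absent': P(author Q) = 0.2·0.5185 / (0.2·0.5185 + 0.4·0.4815) ≈ 0.3500
After a stylometric feature='present': P(author Q) = 0.8·0.3500 / (0.8·0.3500 + 0.6·0.6500) ≈ 0.4179
After a second stylistic marker='absent': P(author Q) = 0.7·0.4179 / (0.7·0.4179 + 0.85·0.5821) ≈ 0.3716
After a stylometric feature='absent': P(author Q) = 0.2·0.3716 / (0.2·0.3716 + 0.4·0.6284) ≈ 0.2282
After a stylometric feature='absent': P(author Q) = 0.2·0.2282 / (0.2·0.2282 + 0.4·0.7718) ≈ 0.1288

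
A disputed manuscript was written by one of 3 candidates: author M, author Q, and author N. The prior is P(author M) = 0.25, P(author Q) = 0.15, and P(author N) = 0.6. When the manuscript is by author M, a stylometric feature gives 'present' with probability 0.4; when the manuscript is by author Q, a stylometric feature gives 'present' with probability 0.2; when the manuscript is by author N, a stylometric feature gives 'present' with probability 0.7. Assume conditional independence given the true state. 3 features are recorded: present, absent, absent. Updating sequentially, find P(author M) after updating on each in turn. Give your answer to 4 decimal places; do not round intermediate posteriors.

0.3871

Apply Bayes' rule sequentially, carrying P(author M) forward.
After 'present': normaliser = 0.4·0.2500 + 0.2·0.1500 + 0.7·0.6000; P(author M) ≈ 0.1818, P(author Q) ≈ 0.0545, P(author N) ≈ 0.7636
After 'absent': normaliser = 0.6·0.1818 + 0.8·0.0545 + 0.3·0.7636; P(author M) ≈ 0.2857, P(author Q) ≈ 0.1143, P(author N) ≈ 0.6000
After 'absent': normaliser = 0.6·0.2857 + 0.8·0.1143 + 0.3·0.6000; P(author M) ≈ 0.3871, P(author Q) ≈ 0.2065, P(author N) ≈ 0.4065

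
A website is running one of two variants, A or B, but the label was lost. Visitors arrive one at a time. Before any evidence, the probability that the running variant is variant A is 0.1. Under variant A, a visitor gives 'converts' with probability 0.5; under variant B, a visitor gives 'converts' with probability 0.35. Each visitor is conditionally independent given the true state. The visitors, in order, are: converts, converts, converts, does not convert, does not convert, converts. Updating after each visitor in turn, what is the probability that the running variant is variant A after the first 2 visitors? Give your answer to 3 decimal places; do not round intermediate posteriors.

After 'converts': P(A) = 0.5·0.1000 / (0.5·0.1000 + 0.35·0.9000) ≈ 0.1370
After 'converts': P(A) = 0.5·0.1370 / (0.5·0.1370 + 0.35·0.8630) ≈ 0.1848

0.185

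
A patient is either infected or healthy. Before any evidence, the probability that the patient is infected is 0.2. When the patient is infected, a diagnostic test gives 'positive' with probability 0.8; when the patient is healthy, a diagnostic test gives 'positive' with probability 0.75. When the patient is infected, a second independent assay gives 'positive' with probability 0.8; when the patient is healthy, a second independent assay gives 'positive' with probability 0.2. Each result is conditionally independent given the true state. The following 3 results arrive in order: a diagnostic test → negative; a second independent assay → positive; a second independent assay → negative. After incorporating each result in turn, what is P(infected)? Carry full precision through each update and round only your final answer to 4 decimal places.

Apply Bayes' rule sequentially, carrying P(infected) forward.
After a diagnostic test='negative': P(infected) = 0.2·0.2000 / (0.2·0.2000 + 0.25·0.8000) ≈ 0.1667
After a second independent assay='positive': P(infected) = 0.8·0.1667 / (0.8·0.1667 + 0.2·0.8333) ≈ 0.4444
After a second independent assay='negative': P(infected) = 0.2·0.4444 / (0.2·0.4444 + 0.8·0.5556) ≈ 0.1667

0.1667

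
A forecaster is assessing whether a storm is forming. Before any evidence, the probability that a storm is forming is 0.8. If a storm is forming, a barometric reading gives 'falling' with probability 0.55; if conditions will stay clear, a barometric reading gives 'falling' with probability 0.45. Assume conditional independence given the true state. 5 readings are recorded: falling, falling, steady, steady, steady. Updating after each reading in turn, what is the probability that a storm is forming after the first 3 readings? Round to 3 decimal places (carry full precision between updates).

Each posterior becomes the prior for the next update.
After 'falling': P(storm) = 0.55·0.8000 / (0.55·0.8000 + 0.45·0.2000) ≈ 0.8302
After 'falling': P(storm) = 0.55·0.8302 / (0.55·0.8302 + 0.45·0.1698) ≈ 0.8566
After 'steady': P(storm) = 0.45·0.8566 / (0.45·0.8566 + 0.55·0.1434) ≈ 0.8302

0.830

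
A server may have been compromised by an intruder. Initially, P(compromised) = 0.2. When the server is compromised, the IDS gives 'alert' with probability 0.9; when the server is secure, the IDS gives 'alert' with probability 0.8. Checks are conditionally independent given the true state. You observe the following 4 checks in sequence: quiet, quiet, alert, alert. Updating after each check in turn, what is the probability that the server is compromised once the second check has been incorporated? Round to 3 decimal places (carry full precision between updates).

After 'quiet': P(compromised) = 0.1·0.2000 / (0.1·0.2000 + 0.2·0.8000) ≈ 0.1111
After 'quiet': P(compromised) = 0.1·0.1111 / (0.1·0.1111 + 0.2·0.8889) ≈ 0.0588

0.059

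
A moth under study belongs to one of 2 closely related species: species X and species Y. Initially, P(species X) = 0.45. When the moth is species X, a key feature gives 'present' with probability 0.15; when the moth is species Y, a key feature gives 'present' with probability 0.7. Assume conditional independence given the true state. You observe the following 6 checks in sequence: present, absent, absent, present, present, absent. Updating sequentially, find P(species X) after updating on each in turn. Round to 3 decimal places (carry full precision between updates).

0.155

After 'present': P(species X) = 0.15·0.4500 / (0.15·0.4500 + 0.7·0.5500) ≈ 0.1492
After 'absent': P(species X) = 0.85·0.1492 / (0.85·0.1492 + 0.3·0.8508) ≈ 0.3319
After 'absent': P(species X) = 0.85·0.3319 / (0.85·0.3319 + 0.3·0.6681) ≈ 0.5846
After 'present': P(species X) = 0.15·0.5846 / (0.15·0.5846 + 0.7·0.4154) ≈ 0.2317
After 'present': P(species X) = 0.15·0.2317 / (0.15·0.2317 + 0.7·0.7683) ≈ 0.0607
After 'absent': P(species X) = 0.85·0.0607 / (0.85·0.0607 + 0.3·0.9393) ≈ 0.1548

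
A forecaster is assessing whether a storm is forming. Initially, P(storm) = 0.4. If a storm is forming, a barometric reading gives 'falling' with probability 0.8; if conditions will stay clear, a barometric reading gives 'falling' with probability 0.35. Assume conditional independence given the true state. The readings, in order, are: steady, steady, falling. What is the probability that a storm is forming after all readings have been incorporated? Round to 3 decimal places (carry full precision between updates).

After 'steady': P(storm) = 0.2·0.4000 / (0.2·0.4000 + 0.65·0.6000) ≈ 0.1702
After 'steady': P(storm) = 0.2·0.1702 / (0.2·0.1702 + 0.65·0.8298) ≈ 0.0594
After 'falling': P(storm) = 0.8·0.0594 / (0.8·0.0594 + 0.35·0.9406) ≈ 0.1261

0.126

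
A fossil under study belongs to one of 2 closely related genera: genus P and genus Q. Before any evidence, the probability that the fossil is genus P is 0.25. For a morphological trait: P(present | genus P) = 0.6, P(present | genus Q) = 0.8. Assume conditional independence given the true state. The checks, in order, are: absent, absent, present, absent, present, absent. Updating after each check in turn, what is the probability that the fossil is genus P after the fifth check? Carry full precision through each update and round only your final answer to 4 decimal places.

After 'absent': P(genus P) = 0.4·0.2500 / (0.4·0.2500 + 0.2·0.7500) ≈ 0.4000
After 'absent': P(genus P) = 0.4·0.4000 / (0.4·0.4000 + 0.2·0.6000) ≈ 0.5714
After 'present': P(genus P) = 0.6·0.5714 / (0.6·0.5714 + 0.8·0.4286) ≈ 0.5000
After 'absent': P(genus P) = 0.4·0.5000 / (0.4·0.5000 + 0.2·0.5000) ≈ 0.6667
After 'present': P(genus P) = 0.6·0.6667 / (0.6·0.6667 + 0.8·0.3333) ≈ 0.6000

0.6000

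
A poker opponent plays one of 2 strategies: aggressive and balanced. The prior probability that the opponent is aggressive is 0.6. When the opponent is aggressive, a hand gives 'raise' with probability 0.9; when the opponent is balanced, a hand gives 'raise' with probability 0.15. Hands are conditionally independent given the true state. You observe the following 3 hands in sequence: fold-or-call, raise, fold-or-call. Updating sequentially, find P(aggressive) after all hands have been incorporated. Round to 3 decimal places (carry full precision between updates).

0.111

Each posterior becomes the prior for the next update.
After 'fold-or-call': P(aggressive) = 0.1·0.6000 / (0.1·0.6000 + 0.85·0.4000) ≈ 0.1500
After 'raise': P(aggressive) = 0.9·0.1500 / (0.9·0.1500 + 0.15·0.8500) ≈ 0.5143
After 'fold-or-call': P(aggressive) = 0.1·0.5143 / (0.1·0.5143 + 0.85·0.4857) ≈ 0.1108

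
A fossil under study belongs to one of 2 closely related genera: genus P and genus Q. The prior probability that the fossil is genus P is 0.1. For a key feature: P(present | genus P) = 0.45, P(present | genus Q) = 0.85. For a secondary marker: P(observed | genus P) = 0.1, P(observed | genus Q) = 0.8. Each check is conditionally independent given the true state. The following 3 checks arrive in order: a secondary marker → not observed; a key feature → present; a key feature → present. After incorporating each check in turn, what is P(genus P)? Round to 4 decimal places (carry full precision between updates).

0.1229

After a secondary marker='not observed': P(genus P) = 0.9·0.1000 / (0.9·0.1000 + 0.2·0.9000) ≈ 0.3333
After a key feature='present': P(genus P) = 0.45·0.3333 / (0.45·0.3333 + 0.85·0.6667) ≈ 0.2093
After a key feature='present': P(genus P) = 0.45·0.2093 / (0.45·0.2093 + 0.85·0.7907) ≈ 0.1229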